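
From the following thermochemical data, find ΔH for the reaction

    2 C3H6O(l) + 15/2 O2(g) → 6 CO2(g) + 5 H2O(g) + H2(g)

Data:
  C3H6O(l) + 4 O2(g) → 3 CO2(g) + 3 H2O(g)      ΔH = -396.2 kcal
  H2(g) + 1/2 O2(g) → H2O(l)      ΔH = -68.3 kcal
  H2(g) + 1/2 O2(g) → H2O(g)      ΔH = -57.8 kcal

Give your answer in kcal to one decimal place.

equation 1 × 2 (scale by 2 for the 2 C3H6O(l)): (2)·(-396.2) = -792.4 kcal
equation 2: not needed (H2O(l) appears nowhere else).
equation 3 reversed: +57.8 kcal
ΔH = (-792.4) + (+57.8) = -734.6 kcal

ΔH = -734.6 kcal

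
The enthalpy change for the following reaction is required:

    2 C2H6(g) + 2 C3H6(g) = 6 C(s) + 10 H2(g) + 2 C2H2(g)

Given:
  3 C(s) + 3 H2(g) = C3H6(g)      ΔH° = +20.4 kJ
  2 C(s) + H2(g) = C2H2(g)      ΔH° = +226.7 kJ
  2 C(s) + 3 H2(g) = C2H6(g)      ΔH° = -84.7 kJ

ΔH° = 582.0 kJ

equation 1 reversed and × 2: (-2)·(+20.4) = -40.8 kJ
equation 2 × 2: (2)·(+226.7) = +453.4 kJ
equation 3 reversed and × 2: (-2)·(-84.7) = +169.4 kJ
By Hess's law, ΔH° = (-40.8) + (+453.4) + (+169.4) = 582.0 kJ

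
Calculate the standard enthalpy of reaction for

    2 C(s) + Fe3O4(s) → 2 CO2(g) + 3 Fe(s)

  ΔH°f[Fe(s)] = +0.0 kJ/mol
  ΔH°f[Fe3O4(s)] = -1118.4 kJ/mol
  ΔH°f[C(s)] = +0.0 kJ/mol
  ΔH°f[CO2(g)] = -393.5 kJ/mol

Products: 2·(-393.5) + 3·(+0.0) = -787.0
Reactants: 2·(+0.0) + 1·(-1118.4) = -1118.4
ΔH_rxn = (-787.0) − (-1118.4) = 331.4 kJ/mol

ΔH_rxn = 331.4 kJ/mol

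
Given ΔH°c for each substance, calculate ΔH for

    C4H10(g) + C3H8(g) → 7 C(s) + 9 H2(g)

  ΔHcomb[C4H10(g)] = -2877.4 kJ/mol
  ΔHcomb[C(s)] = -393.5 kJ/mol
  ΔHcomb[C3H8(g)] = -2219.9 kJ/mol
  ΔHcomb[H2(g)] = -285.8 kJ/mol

ΔH = 229.4 kJ/mol

With combustion enthalpies, reactants minus products:
= [1·(-2877.4) + 1·(-2219.9)] − [7·(-393.5) + 9·(-285.8)]
= 229.4 kJ/mol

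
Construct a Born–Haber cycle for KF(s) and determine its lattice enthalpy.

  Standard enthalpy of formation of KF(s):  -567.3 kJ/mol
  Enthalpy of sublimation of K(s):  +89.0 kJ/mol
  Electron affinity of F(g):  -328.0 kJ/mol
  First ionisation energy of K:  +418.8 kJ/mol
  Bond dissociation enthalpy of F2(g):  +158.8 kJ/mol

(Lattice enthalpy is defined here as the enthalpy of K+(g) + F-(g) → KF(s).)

U = -826.5 kJ/mol

ΔHf° = 1·ΔHsub + 1·(ΣIE) + 1/2·D(F2) + 1·EA + U
-567.3 = 1·(+89.0) + 1·(+418.8) + 1/2·(+158.8) + 1·(-328.0) + U
U = -567.3 − (+259.2) = -826.5 kJ/mol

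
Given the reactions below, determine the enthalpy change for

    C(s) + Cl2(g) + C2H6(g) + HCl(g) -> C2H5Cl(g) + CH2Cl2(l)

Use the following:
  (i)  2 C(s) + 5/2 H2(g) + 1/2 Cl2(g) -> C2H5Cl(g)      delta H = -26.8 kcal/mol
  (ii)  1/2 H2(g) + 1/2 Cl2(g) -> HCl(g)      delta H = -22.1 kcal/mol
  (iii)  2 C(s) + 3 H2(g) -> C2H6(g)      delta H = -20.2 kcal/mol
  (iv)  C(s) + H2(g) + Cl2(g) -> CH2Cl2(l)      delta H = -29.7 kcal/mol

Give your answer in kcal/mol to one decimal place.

delta H = -14.2 kcal/mol

(i) as written (C2H5Cl(g) already on the product side): -26.8 kcal/mol
(ii) reversed (reverse to put HCl(g) on the reactant side): +22.1 kcal/mol
(iii) reversed (reverse to put C2H6(g) on the reactant side): +20.2 kcal/mol
(iv) as written (CH2Cl2(l) already on the product side): -29.7 kcal/mol
By Hess's law, delta H = (-26.8) + (+22.1) + (+20.2) + (-29.7) = -14.2 kcal/mol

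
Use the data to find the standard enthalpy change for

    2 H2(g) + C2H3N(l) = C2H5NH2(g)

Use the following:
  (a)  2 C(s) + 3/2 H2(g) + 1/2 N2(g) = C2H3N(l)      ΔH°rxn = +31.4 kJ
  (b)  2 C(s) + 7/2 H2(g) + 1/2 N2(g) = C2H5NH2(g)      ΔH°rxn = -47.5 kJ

(a) reversed (reverse to put C2H3N(l) on the reactant side): -31.4 kJ
(b) as written (C2H5NH2(g) already on the product side): -47.5 kJ
ΔH°rxn = (-1)·(+31.4) + (1)·(-47.5) = -78.9 kJ

ΔH°rxn = -78.9 kJ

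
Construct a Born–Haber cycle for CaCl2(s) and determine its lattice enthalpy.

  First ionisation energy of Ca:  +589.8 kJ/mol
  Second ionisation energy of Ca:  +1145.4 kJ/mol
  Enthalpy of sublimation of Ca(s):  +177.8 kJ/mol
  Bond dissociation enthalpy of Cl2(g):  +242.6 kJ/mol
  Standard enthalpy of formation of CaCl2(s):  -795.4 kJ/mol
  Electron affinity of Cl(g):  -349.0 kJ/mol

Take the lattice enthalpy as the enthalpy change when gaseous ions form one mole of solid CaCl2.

U = -2253.0 kJ/mol

ΔHf° = 1·ΔHsub + 1·(ΣIE) + 1·D(Cl2) + 2·EA + U
-795.4 = 1·(+177.8) + 1·(+1735.2) + 1·(+242.6) + 2·(-349.0) + U
U = -795.4 − (+1457.6) = -2253.0 kJ/mol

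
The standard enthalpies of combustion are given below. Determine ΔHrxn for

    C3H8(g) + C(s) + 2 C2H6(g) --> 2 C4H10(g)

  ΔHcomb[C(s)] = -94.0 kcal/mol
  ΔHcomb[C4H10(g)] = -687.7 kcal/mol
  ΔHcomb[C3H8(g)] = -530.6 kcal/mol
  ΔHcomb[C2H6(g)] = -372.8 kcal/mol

Using ΔH = Σ nΔHc°(reactants) − Σ nΔHc°(products):
= [1·(-530.6) + 1·(-94.0) + 2·(-372.8)] − [2·(-687.7)]
= 5.2 kcal/mol

ΔHrxn = 5.2 kcal/mol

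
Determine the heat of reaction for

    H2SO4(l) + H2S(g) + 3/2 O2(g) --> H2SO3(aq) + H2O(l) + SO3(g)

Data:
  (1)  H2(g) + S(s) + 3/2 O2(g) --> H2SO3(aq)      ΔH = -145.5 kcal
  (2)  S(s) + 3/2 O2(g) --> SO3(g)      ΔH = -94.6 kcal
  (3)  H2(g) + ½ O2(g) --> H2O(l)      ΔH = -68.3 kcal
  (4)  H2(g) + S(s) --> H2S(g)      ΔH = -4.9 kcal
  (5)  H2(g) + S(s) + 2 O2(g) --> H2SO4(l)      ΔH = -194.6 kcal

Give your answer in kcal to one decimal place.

(1) as written (H2SO3(aq) already on the product side): -145.5 kcal
(2) as written (SO3(g) already on the product side): -94.6 kcal
(3) as written (H2O(l) already on the product side): -68.3 kcal
(4) reversed (H2S(g) must end up as a reactant): +4.9 kcal
(5) reversed (H2SO4(l) must end up as a reactant): +194.6 kcal
ΔH = (1)·(-145.5) + (1)·(-94.6) + (1)·(-68.3) + (-1)·(-4.9) + (-1)·(-194.6) = -108.9 kcal

ΔH = -108.9 kcal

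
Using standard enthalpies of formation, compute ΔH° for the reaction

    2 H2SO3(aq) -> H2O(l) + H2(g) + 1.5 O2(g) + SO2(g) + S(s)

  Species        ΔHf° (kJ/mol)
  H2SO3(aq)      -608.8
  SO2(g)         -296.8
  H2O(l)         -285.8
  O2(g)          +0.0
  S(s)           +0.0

ΔH° = 635.0 kJ/mol

Products: 1·(-285.8) + 1·(+0.0) + 3/2·(+0.0) + 1·(-296.8) + 1·(+0.0) = -582.6
Reactants: 2·(-608.8) = -1217.6
ΔH° = (-582.6) − (-1217.6) = 635.0 kJ/mol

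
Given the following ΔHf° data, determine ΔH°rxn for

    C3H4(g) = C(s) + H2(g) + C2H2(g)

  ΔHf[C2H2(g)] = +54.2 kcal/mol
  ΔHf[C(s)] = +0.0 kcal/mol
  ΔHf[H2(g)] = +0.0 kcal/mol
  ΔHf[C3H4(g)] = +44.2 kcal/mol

ΔH°rxn = 10.0 kcal/mol

Products: 1·(+0.0) + 1·(+0.0) + 1·(+54.2) = +54.2
Reactants: 1·(+44.2) = +44.2
ΔH°rxn = (+54.2) − (+44.2) = 10.0 kcal/mol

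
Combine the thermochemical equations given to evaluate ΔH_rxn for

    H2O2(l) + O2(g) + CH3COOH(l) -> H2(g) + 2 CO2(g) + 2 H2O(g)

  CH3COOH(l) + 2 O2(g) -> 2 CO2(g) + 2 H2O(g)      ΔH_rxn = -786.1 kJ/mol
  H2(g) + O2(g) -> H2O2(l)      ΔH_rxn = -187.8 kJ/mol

equation 1 as written: -786.1 kJ/mol
equation 2 reversed: +187.8 kJ/mol
By Hess's law, ΔH_rxn = (1)·(-786.1) + (-1)·(-187.8) = -598.3 kJ/mol

ΔH_rxn = -598.3 kJ/mol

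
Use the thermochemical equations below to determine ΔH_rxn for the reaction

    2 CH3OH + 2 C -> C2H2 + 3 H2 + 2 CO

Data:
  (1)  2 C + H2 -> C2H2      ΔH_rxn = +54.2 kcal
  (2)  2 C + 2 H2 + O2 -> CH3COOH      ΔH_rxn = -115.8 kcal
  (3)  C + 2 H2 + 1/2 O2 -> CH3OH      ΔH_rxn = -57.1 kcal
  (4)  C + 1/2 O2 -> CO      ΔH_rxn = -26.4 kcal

(1) as written (C2H2 already on the product side): +54.2 kcal
(2): not needed (CH3COOH appears nowhere else).
(3) reversed and × 2 (CH3OH must end up as a reactant; scale by 2 for the 2 CH3OH): (-2)·(-57.1) = +114.2 kcal
(4) × 2 (×2 to match 2 CO in the target): (2)·(-26.4) = -52.8 kcal
Since enthalpy is a state function, ΔH_rxn = (+54.2) + (+114.2) + (-52.8) = 115.6 kcal

ΔH_rxn = 115.6 kcal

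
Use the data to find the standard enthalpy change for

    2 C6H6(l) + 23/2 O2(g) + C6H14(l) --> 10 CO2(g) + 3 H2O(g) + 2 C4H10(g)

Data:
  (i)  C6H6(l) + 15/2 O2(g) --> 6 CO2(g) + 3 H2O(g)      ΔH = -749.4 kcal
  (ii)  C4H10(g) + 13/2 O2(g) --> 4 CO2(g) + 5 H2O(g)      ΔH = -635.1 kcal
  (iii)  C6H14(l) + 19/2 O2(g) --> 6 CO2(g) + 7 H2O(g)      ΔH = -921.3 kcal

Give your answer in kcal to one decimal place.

ΔH = -1149.9 kcal

(i) × 2 (scale by 2 for the 2 C6H6(l)): (2)·(-749.4) = -1498.8 kcal
(ii) reversed and × 2 (C4H10(g) must end up as a product; ×2 to match 2 C4H10(g) in the target): (-2)·(-635.1) = +1270.2 kcal
(iii) as written (C6H14(l) already on the reactant side): -921.3 kcal
Combining the equations, ΔH = (2)·(-749.4) + (-2)·(-635.1) + (1)·(-921.3) = -1149.9 kcal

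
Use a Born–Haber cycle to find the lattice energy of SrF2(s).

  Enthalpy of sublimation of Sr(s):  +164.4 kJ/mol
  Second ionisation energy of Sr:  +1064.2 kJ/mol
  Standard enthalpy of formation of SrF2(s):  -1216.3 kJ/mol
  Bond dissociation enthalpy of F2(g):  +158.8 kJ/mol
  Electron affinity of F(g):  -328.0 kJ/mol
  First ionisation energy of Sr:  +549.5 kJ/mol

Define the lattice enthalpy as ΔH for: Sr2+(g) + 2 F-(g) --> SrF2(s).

U = -2497.2 kJ/mol

ΔHf° = 1·ΔHsub + 1·(ΣIE) + 1·D(F2) + 2·EA + U
-1216.3 = 1·(+164.4) + 1·(+1613.7) + 1·(+158.8) + 2·(-328.0) + U
U = -1216.3 − (+1280.9) = -2497.2 kJ/mol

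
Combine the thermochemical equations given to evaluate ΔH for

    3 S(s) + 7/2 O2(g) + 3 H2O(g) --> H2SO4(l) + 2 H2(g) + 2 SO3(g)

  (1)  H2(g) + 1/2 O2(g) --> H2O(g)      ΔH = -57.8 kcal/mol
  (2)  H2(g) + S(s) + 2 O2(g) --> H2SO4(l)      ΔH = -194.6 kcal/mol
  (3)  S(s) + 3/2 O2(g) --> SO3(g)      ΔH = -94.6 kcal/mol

ΔH = -210.4 kcal/mol

(1) reversed and × 3: (-3)·(-57.8) = +173.4 kcal/mol
(2) as written: -194.6 kcal/mol
(3) × 2: (2)·(-94.6) = -189.2 kcal/mol
Since enthalpy is a state function, ΔH = (-3)·(-57.8) + (1)·(-194.6) + (2)·(-94.6) = -210.4 kcal/mol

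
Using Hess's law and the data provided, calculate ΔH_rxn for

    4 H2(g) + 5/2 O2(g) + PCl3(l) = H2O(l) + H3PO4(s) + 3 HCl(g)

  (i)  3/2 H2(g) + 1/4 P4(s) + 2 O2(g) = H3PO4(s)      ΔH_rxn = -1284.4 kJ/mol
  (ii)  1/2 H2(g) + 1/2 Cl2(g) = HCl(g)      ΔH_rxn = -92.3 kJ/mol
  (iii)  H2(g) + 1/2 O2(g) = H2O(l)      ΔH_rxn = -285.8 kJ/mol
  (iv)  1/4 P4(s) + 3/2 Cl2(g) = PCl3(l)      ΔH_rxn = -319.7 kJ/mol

ΔH_rxn = -1527.4 kJ/mol

(i) as written: -1284.4 kJ/mol
(ii) × 3: (3)·(-92.3) = -276.9 kJ/mol
(iii) as written: -285.8 kJ/mol
(iv) reversed: +319.7 kJ/mol
Summing the manipulated equations, ΔH_rxn = (1)·(-1284.4) + (3)·(-92.3) + (1)·(-285.8) + (-1)·(-319.7) = -1527.4 kJ/mol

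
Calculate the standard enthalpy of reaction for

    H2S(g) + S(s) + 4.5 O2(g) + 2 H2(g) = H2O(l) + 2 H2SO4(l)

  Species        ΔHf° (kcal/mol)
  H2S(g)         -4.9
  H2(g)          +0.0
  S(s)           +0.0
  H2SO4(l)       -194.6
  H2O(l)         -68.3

Products: 1·(-68.3) + 2·(-194.6) = -457.5
Reactants: 1·(-4.9) + 1·(+0.0) + 9/2·(+0.0) + 2·(+0.0) = -4.9
ΔH°rxn = (-457.5) − (-4.9) = -452.6 kcal/mol

ΔH°rxn = -452.6 kcal/mol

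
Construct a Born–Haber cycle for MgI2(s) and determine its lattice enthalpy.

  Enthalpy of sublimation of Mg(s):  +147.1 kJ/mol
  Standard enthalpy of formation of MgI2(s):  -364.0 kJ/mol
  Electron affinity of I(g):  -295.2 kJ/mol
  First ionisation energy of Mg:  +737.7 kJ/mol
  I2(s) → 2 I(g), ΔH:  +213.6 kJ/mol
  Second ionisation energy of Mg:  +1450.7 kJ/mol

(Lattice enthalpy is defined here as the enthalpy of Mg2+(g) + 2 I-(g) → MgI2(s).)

U = -2322.7 kJ/mol

ΔHf° = 1·ΔHsub + 1·(ΣIE) + 1·D(I2) + 2·EA + U
-364.0 = 1·(+147.1) + 1·(+2188.4) + 1·(+213.6) + 2·(-295.2) + U
U = -364.0 − (+1958.7) = -2322.7 kJ/mol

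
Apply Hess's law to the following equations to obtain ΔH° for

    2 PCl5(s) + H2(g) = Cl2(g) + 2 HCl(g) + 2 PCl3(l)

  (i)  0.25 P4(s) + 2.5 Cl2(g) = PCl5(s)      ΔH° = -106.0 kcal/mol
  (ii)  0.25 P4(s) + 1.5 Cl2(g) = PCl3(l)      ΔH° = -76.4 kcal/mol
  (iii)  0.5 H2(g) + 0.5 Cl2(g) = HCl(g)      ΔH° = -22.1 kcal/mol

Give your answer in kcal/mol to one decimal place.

ΔH° = 15.0 kcal/mol

(i) reversed and × 2: (-2)·(-106.0) = +212.0 kcal/mol
(ii) × 2: (2)·(-76.4) = -152.8 kcal/mol
(iii) × 2: (2)·(-22.1) = -44.2 kcal/mol
ΔH° = (-2)·(-106.0) + (2)·(-76.4) + (2)·(-22.1) = 15.0 kcal/mol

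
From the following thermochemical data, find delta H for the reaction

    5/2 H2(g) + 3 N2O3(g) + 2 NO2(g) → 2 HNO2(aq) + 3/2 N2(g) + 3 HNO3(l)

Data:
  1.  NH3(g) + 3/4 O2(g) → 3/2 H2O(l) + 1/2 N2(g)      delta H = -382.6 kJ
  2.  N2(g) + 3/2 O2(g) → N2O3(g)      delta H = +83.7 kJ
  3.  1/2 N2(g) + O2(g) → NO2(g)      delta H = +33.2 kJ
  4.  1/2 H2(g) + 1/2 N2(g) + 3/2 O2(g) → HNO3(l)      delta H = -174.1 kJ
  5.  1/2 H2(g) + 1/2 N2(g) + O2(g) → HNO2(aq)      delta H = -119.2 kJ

delta H = -1078.2 kJ

eq. 1: not needed (H2O(l) appears nowhere else).
eq. 2 reversed and × 3 (reverse to put N2O3(g) on the reactant side; scale by 3 for the 3 N2O3(g)): (-3)·(+83.7) = -251.1 kJ
eq. 3 reversed and × 2 (reverse to put NO2(g) on the reactant side; scale by 2 for the 2 NO2(g)): (-2)·(+33.2) = -66.4 kJ
eq. 4 × 3 (×3 to match 3 HNO3(l) in the target): (3)·(-174.1) = -522.3 kJ
eq. 5 × 2 (scale by 2 for the 2 HNO2(aq)): (2)·(-119.2) = -238.4 kJ
Combining the equations, delta H = (-3)·(+83.7) + (-2)·(+33.2) + (3)·(-174.1) + (2)·(-119.2) = -1078.2 kJ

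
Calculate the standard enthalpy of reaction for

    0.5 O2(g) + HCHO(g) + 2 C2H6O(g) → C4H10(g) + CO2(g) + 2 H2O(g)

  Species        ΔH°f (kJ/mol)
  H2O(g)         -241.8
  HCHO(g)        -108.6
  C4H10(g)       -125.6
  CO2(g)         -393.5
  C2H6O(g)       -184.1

ΔHrxn = -525.9 kJ/mol

Products: 1·(-125.6) + 1·(-393.5) + 2·(-241.8) = -1002.7
Reactants: 1/2·(+0.0) + 1·(-108.6) + 2·(-184.1) = -476.8
ΔHrxn = (-1002.7) − (-476.8) = -525.9 kJ/mol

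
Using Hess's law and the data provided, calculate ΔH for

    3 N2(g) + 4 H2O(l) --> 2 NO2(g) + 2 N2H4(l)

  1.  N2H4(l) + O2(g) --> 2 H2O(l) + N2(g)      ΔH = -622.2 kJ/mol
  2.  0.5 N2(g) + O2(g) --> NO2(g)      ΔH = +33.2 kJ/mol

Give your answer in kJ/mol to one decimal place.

eq. 1 reversed and × 2 (N2H4(l) must end up as a product; scale by 2 for the 2 N2H4(l)): (-2)·(-622.2) = +1244.4 kJ/mol
eq. 2 × 2 (×2 to match 2 NO2(g) in the target): (2)·(+33.2) = +66.4 kJ/mol
ΔH = (+1244.4) + (+66.4) = 1310.8 kJ/mol

ΔH = 1310.8 kJ/mol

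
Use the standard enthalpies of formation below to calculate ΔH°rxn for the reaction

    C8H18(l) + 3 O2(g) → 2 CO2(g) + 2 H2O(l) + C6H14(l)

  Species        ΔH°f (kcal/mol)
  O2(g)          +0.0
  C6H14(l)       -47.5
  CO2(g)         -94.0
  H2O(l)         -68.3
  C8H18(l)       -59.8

ΔH°rxn = -312.3 kcal/mol

ΔH°rxn = Σ nΔHf°(products) − Σ nΔHf°(reactants).
Products: 2·(-94.0) + 2·(-68.3) + 1·(-47.5) = -372.1
Reactants: 1·(-59.8) + 3·(+0.0) = -59.8
ΔH°rxn = (-372.1) − (-59.8) = -312.3 kcal/mol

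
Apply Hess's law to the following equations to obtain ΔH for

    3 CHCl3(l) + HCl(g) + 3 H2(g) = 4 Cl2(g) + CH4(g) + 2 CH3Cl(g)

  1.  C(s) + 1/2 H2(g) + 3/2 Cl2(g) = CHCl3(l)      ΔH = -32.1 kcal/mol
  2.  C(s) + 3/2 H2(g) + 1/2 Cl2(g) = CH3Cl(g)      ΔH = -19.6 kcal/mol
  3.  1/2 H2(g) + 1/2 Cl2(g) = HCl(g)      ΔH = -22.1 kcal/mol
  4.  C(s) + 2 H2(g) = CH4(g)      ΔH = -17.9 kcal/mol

eq. 1 reversed and × 3 (CHCl3(l) must end up as a reactant; scale by 3 for the 3 CHCl3(l)): (-3)·(-32.1) = +96.3 kcal/mol
eq. 2 × 2 (scale by 2 for the 2 CH3Cl(g)): (2)·(-19.6) = -39.2 kcal/mol
eq. 3 reversed (HCl(g) must end up as a reactant): +22.1 kcal/mol
eq. 4 as written (CH4(g) already on the product side): -17.9 kcal/mol
Combining the equations, ΔH = (-3)·(-32.1) + (2)·(-19.6) + (-1)·(-22.1) + (1)·(-17.9) = 61.3 kcal/mol

ΔH = 61.3 kcal/mol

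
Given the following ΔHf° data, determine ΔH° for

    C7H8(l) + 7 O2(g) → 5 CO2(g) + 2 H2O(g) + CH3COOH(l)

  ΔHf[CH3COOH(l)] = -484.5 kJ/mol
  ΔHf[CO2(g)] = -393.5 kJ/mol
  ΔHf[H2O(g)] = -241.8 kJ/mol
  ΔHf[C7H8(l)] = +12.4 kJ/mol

ΔH° = -2948.0 kJ/mol

Products: 5·(-393.5) + 2·(-241.8) + 1·(-484.5) = -2935.6
Reactants: 1·(+12.4) + 7·(+0.0) = +12.4
ΔH° = (-2935.6) − (+12.4) = -2948.0 kJ/mol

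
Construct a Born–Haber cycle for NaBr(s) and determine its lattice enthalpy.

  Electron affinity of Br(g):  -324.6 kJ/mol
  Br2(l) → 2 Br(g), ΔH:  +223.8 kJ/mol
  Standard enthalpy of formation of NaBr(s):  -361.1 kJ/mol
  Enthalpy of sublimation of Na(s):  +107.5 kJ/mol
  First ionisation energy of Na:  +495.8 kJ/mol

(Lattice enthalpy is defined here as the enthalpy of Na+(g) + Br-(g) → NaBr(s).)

U = -751.7 kJ/mol

ΔHf° = 1·ΔHsub + 1·(ΣIE) + 1/2·D(Br2) + 1·EA + U
-361.1 = 1·(+107.5) + 1·(+495.8) + 1/2·(+223.8) + 1·(-324.6) + U
U = -361.1 − (+390.6) = -751.7 kJ/mol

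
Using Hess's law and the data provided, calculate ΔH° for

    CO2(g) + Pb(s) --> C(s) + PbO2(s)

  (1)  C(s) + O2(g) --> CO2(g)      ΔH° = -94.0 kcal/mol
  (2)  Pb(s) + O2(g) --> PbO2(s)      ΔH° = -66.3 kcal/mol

ΔH° = 27.7 kcal/mol

(1) reversed: +94.0 kcal/mol
(2) as written: -66.3 kcal/mol
ΔH° = (+94.0) + (-66.3) = 27.7 kcal/mol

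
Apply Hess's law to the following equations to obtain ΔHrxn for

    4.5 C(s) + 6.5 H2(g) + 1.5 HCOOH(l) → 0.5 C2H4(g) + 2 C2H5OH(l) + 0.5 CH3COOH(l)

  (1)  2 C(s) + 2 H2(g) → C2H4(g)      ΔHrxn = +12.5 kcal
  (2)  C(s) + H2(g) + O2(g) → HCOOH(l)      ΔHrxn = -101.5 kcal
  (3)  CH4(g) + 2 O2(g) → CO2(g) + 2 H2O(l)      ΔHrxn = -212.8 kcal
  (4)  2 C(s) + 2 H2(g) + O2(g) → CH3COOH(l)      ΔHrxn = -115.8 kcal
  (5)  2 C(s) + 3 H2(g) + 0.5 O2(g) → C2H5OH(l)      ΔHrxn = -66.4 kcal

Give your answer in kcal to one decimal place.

(1) × 1/2: (1/2)·(+12.5) = +6.25 kcal
(2) reversed and × 3/2: (-3/2)·(-101.5) = +152.25 kcal
(3): not needed.
(4) × 1/2: (1/2)·(-115.8) = -57.9 kcal
(5) × 2: (2)·(-66.4) = -132.8 kcal
Combining the equations, ΔHrxn = (+6.25) + (+152.25) + (-57.9) + (-132.8) = -32.2 kcal

ΔHrxn = -32.2 kcal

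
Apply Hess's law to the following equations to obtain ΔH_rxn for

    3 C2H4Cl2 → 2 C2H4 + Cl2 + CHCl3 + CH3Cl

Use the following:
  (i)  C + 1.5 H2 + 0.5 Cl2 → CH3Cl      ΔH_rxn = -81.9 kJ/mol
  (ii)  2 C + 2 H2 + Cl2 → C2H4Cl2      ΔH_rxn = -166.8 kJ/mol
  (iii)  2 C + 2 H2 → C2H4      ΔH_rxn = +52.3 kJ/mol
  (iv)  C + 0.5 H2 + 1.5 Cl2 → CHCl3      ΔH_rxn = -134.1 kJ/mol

ΔH_rxn = 389.0 kJ/mol

(i) as written: -81.9 kJ/mol
(ii) reversed and × 3: (-3)·(-166.8) = +500.4 kJ/mol
(iii) × 2: (2)·(+52.3) = +104.6 kJ/mol
(iv) as written: -134.1 kJ/mol
ΔH_rxn = (-81.9) + (+500.4) + (+104.6) + (-134.1) = 389.0 kJ/mol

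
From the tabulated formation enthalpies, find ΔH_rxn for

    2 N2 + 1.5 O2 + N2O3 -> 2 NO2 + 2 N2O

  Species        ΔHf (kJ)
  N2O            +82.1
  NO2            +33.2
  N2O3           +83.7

ΔH_rxn = 146.9 kJ

Products: 2·(+33.2) + 2·(+82.1) = +230.6
Reactants: 2·(+0.0) + 3/2·(+0.0) + 1·(+83.7) = +83.7
ΔH_rxn = (+230.6) − (+83.7) = 146.9 kJ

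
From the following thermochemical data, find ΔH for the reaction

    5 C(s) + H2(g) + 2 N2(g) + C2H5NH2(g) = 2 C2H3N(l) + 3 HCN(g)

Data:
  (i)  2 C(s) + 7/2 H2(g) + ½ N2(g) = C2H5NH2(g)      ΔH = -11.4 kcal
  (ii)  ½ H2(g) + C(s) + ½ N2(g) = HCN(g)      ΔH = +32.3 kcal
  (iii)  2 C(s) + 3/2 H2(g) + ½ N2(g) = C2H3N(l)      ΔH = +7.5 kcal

ΔH = 123.3 kcal

(i) reversed (reverse to put C2H5NH2(g) on the reactant side): +11.4 kcal
(ii) × 3 (×3 to match 3 HCN(g) in the target): (3)·(+32.3) = +96.9 kcal
(iii) × 2 (scale by 2 for the 2 C2H3N(l)): (2)·(+7.5) = +15.0 kcal
ΔH = (+11.4) + (+96.9) + (+15.0) = 123.3 kcal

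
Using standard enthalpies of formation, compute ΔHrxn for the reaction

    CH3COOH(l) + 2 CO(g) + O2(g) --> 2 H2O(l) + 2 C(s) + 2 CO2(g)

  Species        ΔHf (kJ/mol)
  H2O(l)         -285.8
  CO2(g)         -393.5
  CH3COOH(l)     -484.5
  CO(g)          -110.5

Products: 2·(-285.8) + 2·(+0.0) + 2·(-393.5) = -1358.6
Reactants: 1·(-484.5) + 2·(-110.5) + 1·(+0.0) = -705.5
ΔHrxn = (-1358.6) − (-705.5) = -653.1 kJ/mol

ΔHrxn = -653.1 kJ/mol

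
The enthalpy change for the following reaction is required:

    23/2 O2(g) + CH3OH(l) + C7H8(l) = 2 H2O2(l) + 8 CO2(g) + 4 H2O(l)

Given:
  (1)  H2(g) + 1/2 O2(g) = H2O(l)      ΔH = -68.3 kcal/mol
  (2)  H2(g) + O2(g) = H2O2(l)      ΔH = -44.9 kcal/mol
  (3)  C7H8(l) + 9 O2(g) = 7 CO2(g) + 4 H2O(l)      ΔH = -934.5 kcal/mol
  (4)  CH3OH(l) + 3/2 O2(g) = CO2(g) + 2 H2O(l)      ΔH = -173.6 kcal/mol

ΔH = -1061.3 kcal/mol

(1) reversed and × 2: (-2)·(-68.3) = +136.6 kcal/mol
(2) × 2 (scale by 2 for the 2 H2O2(l)): (2)·(-44.9) = -89.8 kcal/mol
(3) as written (C7H8(l) already on the reactant side): -934.5 kcal/mol
(4) as written (CH3OH(l) already on the reactant side): -173.6 kcal/mol
Combining the equations, ΔH = (-2)·(-68.3) + (2)·(-44.9) + (1)·(-934.5) + (1)·(-173.6) = -1061.3 kcal/mol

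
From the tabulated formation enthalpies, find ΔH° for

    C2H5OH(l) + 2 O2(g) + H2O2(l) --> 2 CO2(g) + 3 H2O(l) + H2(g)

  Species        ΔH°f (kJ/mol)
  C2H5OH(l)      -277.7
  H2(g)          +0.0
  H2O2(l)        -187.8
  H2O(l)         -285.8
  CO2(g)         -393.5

ΔH° = -1178.9 kJ/mol

Products: 2·(-393.5) + 3·(-285.8) + 1·(+0.0) = -1644.4
Reactants: 1·(-277.7) + 2·(+0.0) + 1·(-187.8) = -465.5
ΔH° = (-1644.4) − (-465.5) = -1178.9 kJ/mol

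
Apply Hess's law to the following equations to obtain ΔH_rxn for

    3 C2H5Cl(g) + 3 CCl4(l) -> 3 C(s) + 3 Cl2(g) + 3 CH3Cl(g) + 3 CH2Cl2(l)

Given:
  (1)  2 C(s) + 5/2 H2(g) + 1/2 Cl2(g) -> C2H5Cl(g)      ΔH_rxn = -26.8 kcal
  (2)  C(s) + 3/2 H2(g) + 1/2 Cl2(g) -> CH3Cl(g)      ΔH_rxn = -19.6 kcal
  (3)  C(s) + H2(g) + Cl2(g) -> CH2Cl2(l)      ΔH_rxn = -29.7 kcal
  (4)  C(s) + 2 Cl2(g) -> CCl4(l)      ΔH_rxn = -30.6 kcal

(1) reversed and × 3 (reverse to put C2H5Cl(g) on the reactant side; ×3 to match 3 C2H5Cl(g) in the target): (-3)·(-26.8) = +80.4 kcal
(2) × 3 (scale by 3 for the 3 CH3Cl(g)): (3)·(-19.6) = -58.8 kcal
(3) × 3 (×3 to match 3 CH2Cl2(l) in the target): (3)·(-29.7) = -89.1 kcal
(4) reversed and × 3 (CCl4(l) must end up as a reactant; scale by 3 for the 3 CCl4(l)): (-3)·(-30.6) = +91.8 kcal
Summing the manipulated equations, ΔH_rxn = (-3)·(-26.8) + (3)·(-19.6) + (3)·(-29.7) + (-3)·(-30.6) = 24.3 kcal

ΔH_rxn = 24.3 kcal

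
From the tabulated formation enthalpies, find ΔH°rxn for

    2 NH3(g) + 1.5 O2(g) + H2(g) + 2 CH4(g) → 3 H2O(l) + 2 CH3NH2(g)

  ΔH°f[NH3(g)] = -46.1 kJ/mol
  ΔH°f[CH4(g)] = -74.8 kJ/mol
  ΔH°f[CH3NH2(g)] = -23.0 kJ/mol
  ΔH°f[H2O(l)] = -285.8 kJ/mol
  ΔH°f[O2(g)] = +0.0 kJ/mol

Products: 3·(-285.8) + 2·(-23.0) = -903.4
Reactants: 2·(-46.1) + 3/2·(+0.0) + 1·(+0.0) + 2·(-74.8) = -241.8
ΔH°rxn = (-903.4) − (-241.8) = -661.6 kJ/mol

ΔH°rxn = -661.6 kJ/mol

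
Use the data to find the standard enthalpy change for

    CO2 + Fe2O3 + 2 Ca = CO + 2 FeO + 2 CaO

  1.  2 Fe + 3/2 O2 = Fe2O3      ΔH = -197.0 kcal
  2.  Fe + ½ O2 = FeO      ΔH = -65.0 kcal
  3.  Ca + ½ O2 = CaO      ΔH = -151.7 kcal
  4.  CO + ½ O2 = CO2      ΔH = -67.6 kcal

ΔH = -168.8 kcal

eq. 1 reversed: +197.0 kcal
eq. 2 × 2: (2)·(-65.0) = -130.0 kcal
eq. 3 × 2: (2)·(-151.7) = -303.4 kcal
eq. 4 reversed: +67.6 kcal
Since enthalpy is a state function, ΔH = (+197.0) + (-130.0) + (-303.4) + (+67.6) = -168.8 kcal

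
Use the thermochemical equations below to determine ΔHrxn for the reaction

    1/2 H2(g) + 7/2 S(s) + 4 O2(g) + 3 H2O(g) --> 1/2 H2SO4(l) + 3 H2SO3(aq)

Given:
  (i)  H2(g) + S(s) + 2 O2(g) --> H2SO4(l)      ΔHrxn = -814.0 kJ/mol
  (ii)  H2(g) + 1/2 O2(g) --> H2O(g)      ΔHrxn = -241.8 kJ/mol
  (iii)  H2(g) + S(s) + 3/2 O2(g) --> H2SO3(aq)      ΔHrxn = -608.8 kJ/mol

ΔHrxn = -1508.0 kJ/mol

(i) × 1/2: (1/2)·(-814.0) = -407.0 kJ/mol
(ii) reversed and × 3: (-3)·(-241.8) = +725.4 kJ/mol
(iii) × 3: (3)·(-608.8) = -1826.4 kJ/mol
Combining the equations, ΔHrxn = (1/2)·(-814.0) + (-3)·(-241.8) + (3)·(-608.8) = -1508.0 kJ/mol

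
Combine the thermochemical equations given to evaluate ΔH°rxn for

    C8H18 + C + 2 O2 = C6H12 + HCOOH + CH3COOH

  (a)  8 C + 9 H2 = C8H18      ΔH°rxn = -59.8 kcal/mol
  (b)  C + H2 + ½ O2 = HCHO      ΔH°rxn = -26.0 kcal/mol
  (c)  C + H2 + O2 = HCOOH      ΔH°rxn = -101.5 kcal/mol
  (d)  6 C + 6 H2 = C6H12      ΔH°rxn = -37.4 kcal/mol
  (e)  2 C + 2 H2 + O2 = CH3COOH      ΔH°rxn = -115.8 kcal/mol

ΔH°rxn = -194.9 kcal/mol

(a) reversed: +59.8 kcal/mol
(b): not needed.
(c) as written: -101.5 kcal/mol
(d) as written: -37.4 kcal/mol
(e) as written: -115.8 kcal/mol
ΔH°rxn = (-1)·(-59.8) + (1)·(-101.5) + (1)·(-37.4) + (1)·(-115.8) = -194.9 kcal/mol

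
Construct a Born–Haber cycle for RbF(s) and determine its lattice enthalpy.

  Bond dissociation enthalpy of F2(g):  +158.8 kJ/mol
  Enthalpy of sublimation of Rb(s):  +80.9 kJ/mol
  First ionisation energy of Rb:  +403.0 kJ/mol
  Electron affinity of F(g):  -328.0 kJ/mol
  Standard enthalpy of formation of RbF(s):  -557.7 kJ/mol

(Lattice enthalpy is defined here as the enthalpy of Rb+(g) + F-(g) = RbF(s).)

U = -793.0 kJ/mol

ΔHf° = 1·ΔHsub + 1·(ΣIE) + 1/2·D(F2) + 1·EA + U
-557.7 = 1·(+80.9) + 1·(+403.0) + 1/2·(+158.8) + 1·(-328.0) + U
U = -557.7 − (+235.3) = -793.0 kJ/mol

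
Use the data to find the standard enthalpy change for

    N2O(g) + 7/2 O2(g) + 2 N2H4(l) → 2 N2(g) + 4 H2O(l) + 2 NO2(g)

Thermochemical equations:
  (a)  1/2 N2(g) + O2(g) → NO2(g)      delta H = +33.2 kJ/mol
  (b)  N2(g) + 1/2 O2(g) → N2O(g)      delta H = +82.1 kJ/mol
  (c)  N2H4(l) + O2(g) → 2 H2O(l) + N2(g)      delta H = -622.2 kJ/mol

(a) × 2 (×2 to match 2 NO2(g) in the target): (2)·(+33.2) = +66.4 kJ/mol
(b) reversed (reverse to put N2O(g) on the reactant side): -82.1 kJ/mol
(c) × 2 (scale by 2 for the 2 N2H4(l)): (2)·(-622.2) = -1244.4 kJ/mol
Since enthalpy is a state function, delta H = (2)·(+33.2) + (-1)·(+82.1) + (2)·(-622.2) = -1260.1 kJ/mol

delta H = -1260.1 kJ/mol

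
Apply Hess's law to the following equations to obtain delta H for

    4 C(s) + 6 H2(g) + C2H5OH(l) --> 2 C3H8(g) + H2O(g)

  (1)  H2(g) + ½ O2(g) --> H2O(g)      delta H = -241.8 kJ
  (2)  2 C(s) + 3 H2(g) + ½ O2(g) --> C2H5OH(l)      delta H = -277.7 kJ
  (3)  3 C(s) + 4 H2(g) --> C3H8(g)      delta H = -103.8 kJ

delta H = -171.7 kJ

(1) as written: -241.8 kJ
(2) reversed: +277.7 kJ
(3) × 2: (2)·(-103.8) = -207.6 kJ
By Hess's law, delta H = (1)·(-241.8) + (-1)·(-277.7) + (2)·(-103.8) = -171.7 kJ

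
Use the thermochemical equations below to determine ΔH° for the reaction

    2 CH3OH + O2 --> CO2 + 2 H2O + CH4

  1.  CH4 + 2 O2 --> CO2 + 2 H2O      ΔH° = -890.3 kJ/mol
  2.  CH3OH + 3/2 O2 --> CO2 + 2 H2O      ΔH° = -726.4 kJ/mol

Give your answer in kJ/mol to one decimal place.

eq. 1 reversed (CH4 must end up as a product): +890.3 kJ/mol
eq. 2 × 2 (×2 to match 2 CH3OH in the target): (2)·(-726.4) = -1452.8 kJ/mol
ΔH° = (-1)·(-890.3) + (2)·(-726.4) = -562.5 kJ/mol

ΔH° = -562.5 kJ/mol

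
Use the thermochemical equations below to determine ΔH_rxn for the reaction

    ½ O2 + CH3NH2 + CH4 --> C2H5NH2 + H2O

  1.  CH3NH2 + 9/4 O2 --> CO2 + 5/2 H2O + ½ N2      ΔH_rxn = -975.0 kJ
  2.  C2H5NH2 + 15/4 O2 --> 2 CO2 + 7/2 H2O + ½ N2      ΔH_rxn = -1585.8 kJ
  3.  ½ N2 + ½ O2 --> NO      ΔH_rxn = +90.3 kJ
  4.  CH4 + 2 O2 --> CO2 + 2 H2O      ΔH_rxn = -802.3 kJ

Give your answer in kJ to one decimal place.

ΔH_rxn = -191.5 kJ

eq. 1 as written: -975.0 kJ
eq. 2 reversed: +1585.8 kJ
eq. 3: not needed.
eq. 4 as written: -802.3 kJ
Combining the equations, ΔH_rxn = (1)·(-975.0) + (-1)·(-1585.8) + (1)·(-802.3) = -191.5 kJ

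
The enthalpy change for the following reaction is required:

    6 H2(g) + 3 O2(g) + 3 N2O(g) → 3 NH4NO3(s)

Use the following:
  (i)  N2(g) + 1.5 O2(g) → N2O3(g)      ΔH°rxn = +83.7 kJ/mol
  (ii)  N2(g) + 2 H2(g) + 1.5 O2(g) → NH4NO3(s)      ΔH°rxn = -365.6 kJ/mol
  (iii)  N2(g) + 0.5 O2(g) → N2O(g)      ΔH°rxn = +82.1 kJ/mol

ΔH°rxn = -1343.1 kJ/mol

(i): not needed (N2O3(g) appears nowhere else).
(ii) × 3 (×3 to match 3 NH4NO3(s) in the target): (3)·(-365.6) = -1096.8 kJ/mol
(iii) reversed and × 3 (N2O(g) must end up as a reactant; scale by 3 for the 3 N2O(g)): (-3)·(+82.1) = -246.3 kJ/mol
Combining the equations, ΔH°rxn = (3)·(-365.6) + (-3)·(+82.1) = -1343.1 kJ/mol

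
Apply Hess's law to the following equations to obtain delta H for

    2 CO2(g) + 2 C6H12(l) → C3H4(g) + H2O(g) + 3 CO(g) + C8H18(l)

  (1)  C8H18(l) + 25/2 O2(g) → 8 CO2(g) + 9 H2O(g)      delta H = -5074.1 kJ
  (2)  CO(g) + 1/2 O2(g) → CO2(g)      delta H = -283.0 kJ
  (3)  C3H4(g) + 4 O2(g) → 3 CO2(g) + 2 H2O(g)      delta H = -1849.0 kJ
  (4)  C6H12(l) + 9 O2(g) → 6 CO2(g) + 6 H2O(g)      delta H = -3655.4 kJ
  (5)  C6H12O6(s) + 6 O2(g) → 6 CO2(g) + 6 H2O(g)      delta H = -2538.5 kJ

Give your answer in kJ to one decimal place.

(1) reversed: +5074.1 kJ
(2) reversed and × 3: (-3)·(-283.0) = +849.0 kJ
(3) reversed: +1849.0 kJ
(4) × 2: (2)·(-3655.4) = -7310.8 kJ
(5): not needed.
Since enthalpy is a state function, delta H = (-1)·(-5074.1) + (-3)·(-283.0) + (-1)·(-1849.0) + (2)·(-3655.4) = 461.3 kJ

delta H = 461.3 kJ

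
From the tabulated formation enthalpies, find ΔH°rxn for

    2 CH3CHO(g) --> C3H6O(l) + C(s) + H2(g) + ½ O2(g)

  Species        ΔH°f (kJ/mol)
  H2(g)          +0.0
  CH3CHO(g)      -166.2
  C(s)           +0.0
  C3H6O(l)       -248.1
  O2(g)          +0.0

Products: 1·(-248.1) + 1·(+0.0) + 1·(+0.0) + 1/2·(+0.0) = -248.1
Reactants: 2·(-166.2) = -332.4
ΔH°rxn = (-248.1) − (-332.4) = 84.3 kJ/mol

ΔH°rxn = 84.3 kJ/mol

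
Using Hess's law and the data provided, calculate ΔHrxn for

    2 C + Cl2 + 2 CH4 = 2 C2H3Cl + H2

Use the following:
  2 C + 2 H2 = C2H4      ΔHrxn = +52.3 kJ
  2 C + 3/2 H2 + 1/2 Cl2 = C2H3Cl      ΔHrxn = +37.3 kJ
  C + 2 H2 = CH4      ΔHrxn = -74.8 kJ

equation 1: not needed (C2H4 appears nowhere else).
equation 2 × 2 (×2 to match 2 C2H3Cl in the target): (2)·(+37.3) = +74.6 kJ
equation 3 reversed and × 2 (CH4 must end up as a reactant; scale by 2 for the 2 CH4): (-2)·(-74.8) = +149.6 kJ
Summing the manipulated equations, ΔHrxn = (2)·(+37.3) + (-2)·(-74.8) = 224.2 kJ

ΔHrxn = 224.2 kJ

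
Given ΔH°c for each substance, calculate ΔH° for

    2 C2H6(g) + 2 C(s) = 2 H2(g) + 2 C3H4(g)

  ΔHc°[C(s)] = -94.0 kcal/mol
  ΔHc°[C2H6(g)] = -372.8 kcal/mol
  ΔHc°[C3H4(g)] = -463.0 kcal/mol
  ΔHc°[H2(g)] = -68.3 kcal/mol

ΔH° = 129.0 kcal/mol

With combustion enthalpies, reactants minus products:
= [2·(-372.8) + 2·(-94.0)] − [2·(-68.3) + 2·(-463.0)]
= 129.0 kcal/mol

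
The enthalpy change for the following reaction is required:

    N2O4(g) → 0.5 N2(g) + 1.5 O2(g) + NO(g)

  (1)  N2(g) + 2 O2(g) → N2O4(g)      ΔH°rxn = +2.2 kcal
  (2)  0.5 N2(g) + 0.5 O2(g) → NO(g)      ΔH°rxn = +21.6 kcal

ΔH°rxn = 19.4 kcal

(1) reversed (reverse to put N2O4(g) on the reactant side): -2.2 kcal
(2) as written (NO(g) already on the product side): +21.6 kcal
ΔH°rxn = (-1)·(+2.2) + (1)·(+21.6) = 19.4 kcal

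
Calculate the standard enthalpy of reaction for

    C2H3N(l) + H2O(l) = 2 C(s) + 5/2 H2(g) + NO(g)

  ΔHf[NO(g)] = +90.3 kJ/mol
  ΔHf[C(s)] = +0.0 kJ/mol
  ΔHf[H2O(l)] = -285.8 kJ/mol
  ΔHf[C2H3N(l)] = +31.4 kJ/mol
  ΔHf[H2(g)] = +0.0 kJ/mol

ΔH° = 344.7 kJ/mol

ΔH°rxn = Σ nΔHf°(products) − Σ nΔHf°(reactants).
Products: 2·(+0.0) + 5/2·(+0.0) + 1·(+90.3) = +90.3
Reactants: 1·(+31.4) + 1·(-285.8) = -254.4
ΔH° = (+90.3) − (-254.4) = 344.7 kJ/mol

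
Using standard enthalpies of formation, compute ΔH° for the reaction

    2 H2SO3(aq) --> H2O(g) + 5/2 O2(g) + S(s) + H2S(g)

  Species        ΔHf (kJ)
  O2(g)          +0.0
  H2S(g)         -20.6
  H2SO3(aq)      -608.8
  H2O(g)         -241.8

ΔH°rxn = Σ nΔHf°(products) − Σ nΔHf°(reactants).
Products: 1·(-241.8) + 5/2·(+0.0) + 1·(+0.0) + 1·(-20.6) = -262.4
Reactants: 2·(-608.8) = -1217.6
ΔH° = (-262.4) − (-1217.6) = 955.2 kJ

ΔH° = 955.2 kJ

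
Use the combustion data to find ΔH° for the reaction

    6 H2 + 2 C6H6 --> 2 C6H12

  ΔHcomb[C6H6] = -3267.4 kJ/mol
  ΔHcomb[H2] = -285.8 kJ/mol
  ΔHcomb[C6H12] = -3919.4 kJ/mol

ΔH° = -410.8 kJ/mol

Using ΔH = Σ nΔHc°(reactants) − Σ nΔHc°(products):
= [6·(-285.8) + 2·(-3267.4)] − [2·(-3919.4)]
= -410.8 kJ/mol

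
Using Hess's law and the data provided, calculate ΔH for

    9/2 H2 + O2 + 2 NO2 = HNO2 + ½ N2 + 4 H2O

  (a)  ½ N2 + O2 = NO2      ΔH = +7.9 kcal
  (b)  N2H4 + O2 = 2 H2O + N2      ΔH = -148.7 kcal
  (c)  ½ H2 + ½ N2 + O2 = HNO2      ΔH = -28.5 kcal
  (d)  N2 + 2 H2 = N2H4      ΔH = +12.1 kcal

ΔH = -317.5 kcal

(a) reversed and × 2 (NO2 must end up as a reactant; scale by 2 for the 2 NO2): (-2)·(+7.9) = -15.8 kcal
(b) × 2 (scale by 2 for the 4 H2O): (2)·(-148.7) = -297.4 kcal
(c) as written (HNO2 already on the product side): -28.5 kcal
(d) × 2: (2)·(+12.1) = +24.2 kcal
Combining the equations, ΔH = (-15.8) + (-297.4) + (-28.5) + (+24.2) = -317.5 kcal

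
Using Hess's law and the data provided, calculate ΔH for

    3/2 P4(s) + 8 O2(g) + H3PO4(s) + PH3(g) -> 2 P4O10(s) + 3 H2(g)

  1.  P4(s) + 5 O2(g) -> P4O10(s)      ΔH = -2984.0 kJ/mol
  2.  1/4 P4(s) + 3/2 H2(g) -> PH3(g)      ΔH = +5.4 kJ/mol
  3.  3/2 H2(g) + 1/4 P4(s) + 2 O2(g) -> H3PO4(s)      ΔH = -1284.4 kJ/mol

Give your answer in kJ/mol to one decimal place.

ΔH = -4689.0 kJ/mol

eq. 1 × 2 (×2 to match 2 P4O10(s) in the target): (2)·(-2984.0) = -5968.0 kJ/mol
eq. 2 reversed (PH3(g) must end up as a reactant): -5.4 kJ/mol
eq. 3 reversed (H3PO4(s) must end up as a reactant): +1284.4 kJ/mol
ΔH = (2)·(-2984.0) + (-1)·(+5.4) + (-1)·(-1284.4) = -4689.0 kJ/mol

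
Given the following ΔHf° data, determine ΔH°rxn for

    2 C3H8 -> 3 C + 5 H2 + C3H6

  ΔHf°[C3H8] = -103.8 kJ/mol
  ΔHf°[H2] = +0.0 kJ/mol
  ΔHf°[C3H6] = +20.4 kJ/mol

ΔH°rxn = Σ nΔHf°(products) − Σ nΔHf°(reactants).
Products: 3·(+0.0) + 5·(+0.0) + 1·(+20.4) = +20.4
Reactants: 2·(-103.8) = -207.6
ΔH°rxn = (+20.4) − (-207.6) = 228.0 kJ/mol

ΔH°rxn = 228.0 kJ/mol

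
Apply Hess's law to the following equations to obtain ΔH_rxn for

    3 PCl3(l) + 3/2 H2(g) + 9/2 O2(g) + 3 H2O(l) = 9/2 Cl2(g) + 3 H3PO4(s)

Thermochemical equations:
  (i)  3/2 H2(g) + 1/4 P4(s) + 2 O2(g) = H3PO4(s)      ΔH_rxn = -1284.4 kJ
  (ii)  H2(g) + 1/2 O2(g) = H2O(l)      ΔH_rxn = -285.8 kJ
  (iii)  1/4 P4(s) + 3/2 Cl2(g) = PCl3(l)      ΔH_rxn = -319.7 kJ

ΔH_rxn = -2036.7 kJ

(i) × 3: (3)·(-1284.4) = -3853.2 kJ
(ii) reversed and × 3: (-3)·(-285.8) = +857.4 kJ
(iii) reversed and × 3: (-3)·(-319.7) = +959.1 kJ
Since enthalpy is a state function, ΔH_rxn = (3)·(-1284.4) + (-3)·(-285.8) + (-3)·(-319.7) = -2036.7 kJ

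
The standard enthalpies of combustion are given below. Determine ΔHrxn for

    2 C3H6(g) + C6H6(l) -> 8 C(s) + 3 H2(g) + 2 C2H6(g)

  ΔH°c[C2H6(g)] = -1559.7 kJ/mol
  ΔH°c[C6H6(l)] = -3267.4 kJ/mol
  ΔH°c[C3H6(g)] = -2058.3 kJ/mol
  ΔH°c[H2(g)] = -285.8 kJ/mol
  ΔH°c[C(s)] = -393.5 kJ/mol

ΔHrxn = -259.2 kJ/mol

With combustion enthalpies, reactants minus products:
= [2·(-2058.3) + 1·(-3267.4)] − [8·(-393.5) + 3·(-285.8) + 2·(-1559.7)]
= -259.2 kJ/mol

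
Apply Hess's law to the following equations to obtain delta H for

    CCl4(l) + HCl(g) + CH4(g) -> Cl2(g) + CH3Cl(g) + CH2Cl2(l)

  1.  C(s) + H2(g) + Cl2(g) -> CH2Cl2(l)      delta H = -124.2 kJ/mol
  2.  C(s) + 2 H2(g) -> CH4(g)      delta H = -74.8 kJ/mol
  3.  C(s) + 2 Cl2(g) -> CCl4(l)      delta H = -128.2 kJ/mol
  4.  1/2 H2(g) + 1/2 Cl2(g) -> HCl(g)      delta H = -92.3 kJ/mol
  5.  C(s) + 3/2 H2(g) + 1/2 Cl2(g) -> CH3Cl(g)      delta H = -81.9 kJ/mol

eq. 1 as written: -124.2 kJ/mol
eq. 2 reversed: +74.8 kJ/mol
eq. 3 reversed: +128.2 kJ/mol
eq. 4 reversed: +92.3 kJ/mol
eq. 5 as written: -81.9 kJ/mol
delta H = (1)·(-124.2) + (-1)·(-74.8) + (-1)·(-128.2) + (-1)·(-92.3) + (1)·(-81.9) = 89.2 kJ/mol

delta H = 89.2 kJ/mol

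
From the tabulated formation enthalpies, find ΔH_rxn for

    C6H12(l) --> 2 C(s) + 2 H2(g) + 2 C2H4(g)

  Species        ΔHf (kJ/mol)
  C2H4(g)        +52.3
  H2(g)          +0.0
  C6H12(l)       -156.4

ΔH°rxn = Σ nΔHf°(products) − Σ nΔHf°(reactants).
Products: 2·(+0.0) + 2·(+0.0) + 2·(+52.3) = +104.6
Reactants: 1·(-156.4) = -156.4
ΔH_rxn = (+104.6) − (-156.4) = 261.0 kJ/mol

ΔH_rxn = 261.0 kJ/mol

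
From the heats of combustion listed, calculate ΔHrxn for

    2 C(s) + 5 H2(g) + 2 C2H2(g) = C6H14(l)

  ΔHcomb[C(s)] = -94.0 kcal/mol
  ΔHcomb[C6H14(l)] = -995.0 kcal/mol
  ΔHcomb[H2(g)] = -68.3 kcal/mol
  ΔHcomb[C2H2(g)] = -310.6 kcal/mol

Using ΔH = Σ nΔHc°(reactants) − Σ nΔHc°(products):
= [2·(-94.0) + 5·(-68.3) + 2·(-310.6)] − [1·(-995.0)]
= -155.7 kcal/mol

ΔHrxn = -155.7 kcal/mol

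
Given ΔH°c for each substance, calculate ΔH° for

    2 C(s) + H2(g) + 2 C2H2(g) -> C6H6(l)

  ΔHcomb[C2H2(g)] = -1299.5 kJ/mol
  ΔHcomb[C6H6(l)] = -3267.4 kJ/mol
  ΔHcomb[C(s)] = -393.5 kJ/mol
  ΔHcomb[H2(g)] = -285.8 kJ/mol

Using ΔH = Σ nΔHc°(reactants) − Σ nΔHc°(products):
= [2·(-393.5) + 1·(-285.8) + 2·(-1299.5)] − [1·(-3267.4)]
= -404.4 kJ/mol

ΔH° = -404.4 kJ/mol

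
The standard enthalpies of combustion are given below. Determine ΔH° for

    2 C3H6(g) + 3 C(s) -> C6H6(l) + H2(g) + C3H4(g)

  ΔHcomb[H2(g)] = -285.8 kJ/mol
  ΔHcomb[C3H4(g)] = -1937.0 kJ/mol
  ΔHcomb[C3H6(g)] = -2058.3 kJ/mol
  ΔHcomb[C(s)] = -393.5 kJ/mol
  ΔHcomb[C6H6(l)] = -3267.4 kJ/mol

Using ΔH = Σ nΔHc°(reactants) − Σ nΔHc°(products):
= [2·(-2058.3) + 3·(-393.5)] − [1·(-3267.4) + 1·(-285.8) + 1·(-1937.0)]
= 193.1 kJ/mol

ΔH° = 193.1 kJ/mol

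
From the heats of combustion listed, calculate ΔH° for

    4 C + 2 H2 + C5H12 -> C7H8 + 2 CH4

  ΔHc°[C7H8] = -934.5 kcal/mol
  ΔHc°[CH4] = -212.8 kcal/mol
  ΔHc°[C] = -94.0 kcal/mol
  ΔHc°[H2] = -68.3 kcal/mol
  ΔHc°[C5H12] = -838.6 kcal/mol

Using ΔH = Σ nΔHc°(reactants) − Σ nΔHc°(products):
= [4·(-94.0) + 2·(-68.3) + 1·(-838.6)] − [1·(-934.5) + 2·(-212.8)]
= 8.9 kcal/mol

ΔH° = 8.9 kcal/mol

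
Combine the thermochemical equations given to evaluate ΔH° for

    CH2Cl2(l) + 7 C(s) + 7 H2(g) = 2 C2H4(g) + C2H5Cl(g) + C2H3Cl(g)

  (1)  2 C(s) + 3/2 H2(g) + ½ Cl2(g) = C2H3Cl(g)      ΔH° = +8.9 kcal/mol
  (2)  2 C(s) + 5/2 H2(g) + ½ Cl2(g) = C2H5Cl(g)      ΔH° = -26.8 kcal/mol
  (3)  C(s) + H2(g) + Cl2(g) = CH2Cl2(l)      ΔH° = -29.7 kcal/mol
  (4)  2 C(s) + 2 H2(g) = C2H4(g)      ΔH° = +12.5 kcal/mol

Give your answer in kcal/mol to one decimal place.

ΔH° = 36.8 kcal/mol

(1) as written (C2H3Cl(g) already on the product side): +8.9 kcal/mol
(2) as written (C2H5Cl(g) already on the product side): -26.8 kcal/mol
(3) reversed (reverse to put CH2Cl2(l) on the reactant side): +29.7 kcal/mol
(4) × 2 (×2 to match 2 C2H4(g) in the target): (2)·(+12.5) = +25.0 kcal/mol
By Hess's law, ΔH° = (+8.9) + (-26.8) + (+29.7) + (+25.0) = 36.8 kcal/mol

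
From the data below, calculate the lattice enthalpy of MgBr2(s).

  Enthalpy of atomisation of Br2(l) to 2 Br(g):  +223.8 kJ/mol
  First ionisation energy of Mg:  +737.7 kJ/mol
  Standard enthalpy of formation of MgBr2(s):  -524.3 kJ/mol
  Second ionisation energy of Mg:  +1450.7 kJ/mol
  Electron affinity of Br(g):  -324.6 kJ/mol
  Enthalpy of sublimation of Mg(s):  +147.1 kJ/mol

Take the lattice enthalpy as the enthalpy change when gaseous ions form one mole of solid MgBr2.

ΔHf° = 1·ΔHsub + 1·(ΣIE) + 1·D(Br2) + 2·EA + U
-524.3 = 1·(+147.1) + 1·(+2188.4) + 1·(+223.8) + 2·(-324.6) + U
U = -524.3 − (+1910.1) = -2434.4 kJ/mol

U = -2434.4 kJ/mol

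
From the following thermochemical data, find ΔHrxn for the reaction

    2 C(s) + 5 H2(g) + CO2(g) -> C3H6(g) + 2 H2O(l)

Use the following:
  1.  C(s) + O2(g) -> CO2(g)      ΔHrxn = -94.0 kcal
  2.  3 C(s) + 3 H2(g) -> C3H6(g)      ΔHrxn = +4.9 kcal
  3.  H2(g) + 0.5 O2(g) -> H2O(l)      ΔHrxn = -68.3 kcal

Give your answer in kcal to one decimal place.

ΔHrxn = -37.7 kcal

eq. 1 reversed: +94.0 kcal
eq. 2 as written: +4.9 kcal
eq. 3 × 2: (2)·(-68.3) = -136.6 kcal
Summing the manipulated equations, ΔHrxn = (-1)·(-94.0) + (1)·(+4.9) + (2)·(-68.3) = -37.7 kcal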